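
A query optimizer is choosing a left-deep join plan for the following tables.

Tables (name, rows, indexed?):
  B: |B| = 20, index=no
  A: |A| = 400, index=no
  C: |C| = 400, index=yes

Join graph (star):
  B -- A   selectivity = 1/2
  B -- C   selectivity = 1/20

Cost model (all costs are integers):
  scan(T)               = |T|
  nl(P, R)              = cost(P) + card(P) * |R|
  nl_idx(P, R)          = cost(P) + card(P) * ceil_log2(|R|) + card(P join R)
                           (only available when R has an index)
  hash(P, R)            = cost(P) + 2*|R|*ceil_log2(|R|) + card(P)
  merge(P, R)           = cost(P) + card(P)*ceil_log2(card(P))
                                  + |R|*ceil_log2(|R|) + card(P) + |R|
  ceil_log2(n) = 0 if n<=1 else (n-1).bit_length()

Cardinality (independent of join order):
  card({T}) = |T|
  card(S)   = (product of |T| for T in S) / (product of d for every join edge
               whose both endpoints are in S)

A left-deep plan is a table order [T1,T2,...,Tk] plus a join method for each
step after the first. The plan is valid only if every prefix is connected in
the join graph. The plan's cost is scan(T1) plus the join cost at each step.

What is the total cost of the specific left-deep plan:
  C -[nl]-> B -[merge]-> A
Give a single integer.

16400

step 1: scan C: cost=400, card=400
step 2: join B via nl
    card(P join B) = 400*20/(20) = 400
    cost = 400 + 400*20 = 8400
step 3: join A via merge
    card(P join A) = 400*400/(2) = 80000
    cost = 8400 + 400*9 + 400*9 + 400 + 400 = 16400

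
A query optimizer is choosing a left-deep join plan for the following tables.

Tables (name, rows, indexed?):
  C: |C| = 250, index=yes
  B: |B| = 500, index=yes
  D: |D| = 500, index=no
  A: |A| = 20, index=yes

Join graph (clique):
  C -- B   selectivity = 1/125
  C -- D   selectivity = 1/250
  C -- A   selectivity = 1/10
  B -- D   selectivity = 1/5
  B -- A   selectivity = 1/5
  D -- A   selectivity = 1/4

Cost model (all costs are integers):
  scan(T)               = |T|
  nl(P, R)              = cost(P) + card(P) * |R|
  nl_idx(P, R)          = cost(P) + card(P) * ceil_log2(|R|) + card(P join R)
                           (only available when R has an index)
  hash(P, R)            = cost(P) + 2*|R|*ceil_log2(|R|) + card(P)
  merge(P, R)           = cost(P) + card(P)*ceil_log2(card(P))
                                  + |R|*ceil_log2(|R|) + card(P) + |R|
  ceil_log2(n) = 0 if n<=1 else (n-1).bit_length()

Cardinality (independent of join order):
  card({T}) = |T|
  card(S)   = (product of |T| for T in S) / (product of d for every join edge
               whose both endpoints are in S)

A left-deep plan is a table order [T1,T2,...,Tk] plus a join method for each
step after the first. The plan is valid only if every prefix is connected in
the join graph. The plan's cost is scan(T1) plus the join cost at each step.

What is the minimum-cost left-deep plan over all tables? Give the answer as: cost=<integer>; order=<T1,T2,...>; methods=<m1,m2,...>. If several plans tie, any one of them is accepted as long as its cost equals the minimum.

Selinger DP (subsets sized 1..n):
  {C}: scan cost=250, card=250
  {B}: scan cost=500, card=500
  {D}: scan cost=500, card=500
  {A}: scan cost=20, card=20
  {BC}: card=1000; try (B,nl_idx)→3500, (C,hash)→5000, (C,nl_idx)→5500, (B,merge)→7500, (C,merge)→7750, (B,hash)→9500 …(+2); best=3500 via (B,nl_idx)
  {CD}: card=500; try (C,hash)→5000, (C,nl_idx)→5000, (D,merge)→7500, (C,merge)→7750, (D,hash)→9500, (D,nl)→125250 …(+1); best=5000 via (C,hash)
  {AC}: card=500; try (C,nl_idx)→680, (A,hash)→700, (A,nl_idx)→2000, (C,merge)→2390, (A,merge)→2620, (C,hash)→4040 …(+2); best=680 via (C,nl_idx)
  {BD}: card=50000; try (D,hash)→10000, (B,hash)→10000, (D,merge)→10500, (B,merge)→10500, (B,nl_idx)→55000, (D,nl)→250500 …(+1); best=10000 via (D,hash)
  {AB}: card=2000; try (A,hash)→1200, (B,nl_idx)→2200, (A,nl_idx)→5000, (B,merge)→5140, (A,merge)→5620, (B,hash)→9040 …(+2); best=1200 via (A,hash)
  {AD}: card=2500; try (A,hash)→1200, (D,merge)→5140, (A,nl_idx)→5500, (A,merge)→5620, (D,hash)→9040, (D,nl)→10020 …(+1); best=1200 via (A,hash)
  {BCD}: card=400; try (B,nl_idx)→9900, (D,hash)→13500, (B,hash)→14500, (B,merge)→15000, (D,merge)→19500, (C,hash)→64000 …(+5); best=9900 via (B,nl_idx)
  {ABC}: card=400; try (A,hash)→4700, (B,nl_idx)→5580, (C,hash)→7200, (A,nl_idx)→8900, (B,hash)→10180, (B,merge)→10680 …(+6); best=4700 via (A,hash)
  {ACD}: card=250; try (A,hash)→5700, (C,hash)→7700, (A,nl_idx)→7750, (A,merge)→10120, (D,hash)→10180, (D,merge)→10680 …(+5); best=5700 via (A,hash)
  {ABD}: card=50000; try (D,hash)→12200, (B,hash)→12700, (D,merge)→30200, (B,merge)→38700, (A,hash)→60200, (B,nl_idx)→73700 …(+5); best=12200 via (D,hash)
  {ABCD}: card=40; try (B,nl_idx)→7990, (A,hash)→10500, (A,nl_idx)→11940, (B,merge)→12950, (D,merge)→13700, (A,merge)→14020 …(+9); best=7990 via (B,nl_idx)

cost=7990; order=D,C,A,B; methods=hash,hash,nl_idx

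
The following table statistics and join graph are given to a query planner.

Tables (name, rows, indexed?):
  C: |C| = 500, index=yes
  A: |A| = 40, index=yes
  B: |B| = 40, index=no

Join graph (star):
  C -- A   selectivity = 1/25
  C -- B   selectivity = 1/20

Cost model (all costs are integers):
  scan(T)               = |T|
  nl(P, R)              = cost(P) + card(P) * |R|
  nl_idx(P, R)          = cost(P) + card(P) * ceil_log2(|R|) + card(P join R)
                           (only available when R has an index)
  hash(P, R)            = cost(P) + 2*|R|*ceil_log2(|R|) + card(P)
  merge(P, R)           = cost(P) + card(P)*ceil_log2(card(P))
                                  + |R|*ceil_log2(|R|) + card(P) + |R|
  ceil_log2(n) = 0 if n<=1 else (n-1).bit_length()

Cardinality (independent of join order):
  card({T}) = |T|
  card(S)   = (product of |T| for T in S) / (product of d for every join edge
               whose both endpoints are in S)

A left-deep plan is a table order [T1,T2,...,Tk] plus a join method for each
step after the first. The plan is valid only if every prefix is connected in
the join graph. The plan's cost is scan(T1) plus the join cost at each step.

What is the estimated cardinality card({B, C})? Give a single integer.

Tables in S: B(40), C(500)
Edges inside S: C-B(d=20)
numerator = 40 * 500 = 20000
denominator = 20 = 20
card(S) = 20000 / 20 = 1000

1000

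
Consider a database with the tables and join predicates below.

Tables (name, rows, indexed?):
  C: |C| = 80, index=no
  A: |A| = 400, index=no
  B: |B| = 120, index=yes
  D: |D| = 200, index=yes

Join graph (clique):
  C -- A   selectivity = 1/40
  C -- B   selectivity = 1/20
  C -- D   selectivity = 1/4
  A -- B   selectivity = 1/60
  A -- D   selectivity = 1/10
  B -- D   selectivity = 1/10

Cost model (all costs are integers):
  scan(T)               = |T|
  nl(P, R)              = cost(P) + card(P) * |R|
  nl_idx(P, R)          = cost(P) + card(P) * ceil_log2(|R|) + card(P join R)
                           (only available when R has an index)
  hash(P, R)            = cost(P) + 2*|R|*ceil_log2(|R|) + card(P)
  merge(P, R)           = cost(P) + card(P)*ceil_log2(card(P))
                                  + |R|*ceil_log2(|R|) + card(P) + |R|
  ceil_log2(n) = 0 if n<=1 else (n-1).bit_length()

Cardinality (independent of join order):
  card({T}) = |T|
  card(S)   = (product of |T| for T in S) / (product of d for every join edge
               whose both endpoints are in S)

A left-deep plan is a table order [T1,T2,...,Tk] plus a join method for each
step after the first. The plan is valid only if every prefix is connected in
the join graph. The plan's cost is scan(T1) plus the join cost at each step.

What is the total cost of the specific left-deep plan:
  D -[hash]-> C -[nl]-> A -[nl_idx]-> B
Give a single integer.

1629560

step 1: scan D: cost=200, card=200
step 2: join C via hash
    card(P join C) = 200*80/(4) = 4000
    cost = 200 + 2*80*7 + 200 = 1520
step 3: join A via nl
    card(P join A) = 4000*400/(40*10) = 4000
    cost = 1520 + 4000*400 = 1601520
step 4: join B via nl_idx
    card(P join B) = 4000*120/(20*60*10) = 40
    cost = 1601520 + 4000*7 + 40 = 1629560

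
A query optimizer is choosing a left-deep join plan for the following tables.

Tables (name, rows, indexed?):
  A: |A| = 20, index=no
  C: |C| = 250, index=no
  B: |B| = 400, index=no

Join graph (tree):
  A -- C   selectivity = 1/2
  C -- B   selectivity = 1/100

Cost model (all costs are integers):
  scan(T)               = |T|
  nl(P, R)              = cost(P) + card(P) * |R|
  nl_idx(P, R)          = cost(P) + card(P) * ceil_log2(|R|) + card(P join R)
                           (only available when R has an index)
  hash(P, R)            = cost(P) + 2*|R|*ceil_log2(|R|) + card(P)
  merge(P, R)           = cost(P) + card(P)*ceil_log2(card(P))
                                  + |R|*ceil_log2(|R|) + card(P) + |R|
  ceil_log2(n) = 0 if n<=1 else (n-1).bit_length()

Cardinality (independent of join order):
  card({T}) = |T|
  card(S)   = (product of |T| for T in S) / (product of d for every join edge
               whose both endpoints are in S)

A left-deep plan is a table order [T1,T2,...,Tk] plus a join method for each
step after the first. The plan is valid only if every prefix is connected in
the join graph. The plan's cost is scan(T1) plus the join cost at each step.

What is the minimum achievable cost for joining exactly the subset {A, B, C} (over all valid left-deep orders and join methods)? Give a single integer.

Selinger DP over subsets of {A,B,C}:
  {A}: scan cost=20, card=20
  {C}: scan cost=250, card=250
  {B}: scan cost=400, card=400
  {AC}: card=2500; try (A,hash)→700, (C,merge)→2390, (A,merge)→2620, (C,hash)→4040, (C,nl)→5020, (A,nl)→5250; best=700 via (A,hash)
  {BC}: card=1000; try (C,hash)→4800, (B,merge)→6500, (C,merge)→6650, (B,hash)→7700, (B,nl)→100250, (C,nl)→100400; best=4800 via (C,hash)
  {ABC}: card=10000; try (A,hash)→6000, (B,hash)→10400, (A,merge)→15920, (A,nl)→24800, (B,merge)→37200, (B,nl)→1000700; best=6000 via (A,hash)

6000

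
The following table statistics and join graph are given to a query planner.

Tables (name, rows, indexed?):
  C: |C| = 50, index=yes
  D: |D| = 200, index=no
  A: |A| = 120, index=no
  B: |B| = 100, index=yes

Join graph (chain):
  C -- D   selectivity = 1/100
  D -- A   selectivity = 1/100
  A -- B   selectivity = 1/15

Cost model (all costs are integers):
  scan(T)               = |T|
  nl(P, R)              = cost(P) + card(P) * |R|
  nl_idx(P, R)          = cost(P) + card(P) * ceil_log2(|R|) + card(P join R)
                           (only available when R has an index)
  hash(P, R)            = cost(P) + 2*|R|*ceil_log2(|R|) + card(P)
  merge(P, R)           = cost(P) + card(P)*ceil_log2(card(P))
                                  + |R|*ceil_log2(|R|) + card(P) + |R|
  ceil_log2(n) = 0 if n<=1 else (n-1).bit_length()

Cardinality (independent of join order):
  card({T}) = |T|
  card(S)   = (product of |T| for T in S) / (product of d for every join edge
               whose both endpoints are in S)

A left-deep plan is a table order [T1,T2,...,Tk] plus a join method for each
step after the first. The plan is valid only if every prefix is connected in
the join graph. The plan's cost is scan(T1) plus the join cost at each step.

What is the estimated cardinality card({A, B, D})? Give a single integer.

Tables in S: A(120), B(100), D(200)
Edges inside S: D-A(d=100), A-B(d=15)
numerator = 120 * 100 * 200 = 2400000
denominator = 100 * 15 = 1500
card(S) = 2400000 / 1500 = 1600

1600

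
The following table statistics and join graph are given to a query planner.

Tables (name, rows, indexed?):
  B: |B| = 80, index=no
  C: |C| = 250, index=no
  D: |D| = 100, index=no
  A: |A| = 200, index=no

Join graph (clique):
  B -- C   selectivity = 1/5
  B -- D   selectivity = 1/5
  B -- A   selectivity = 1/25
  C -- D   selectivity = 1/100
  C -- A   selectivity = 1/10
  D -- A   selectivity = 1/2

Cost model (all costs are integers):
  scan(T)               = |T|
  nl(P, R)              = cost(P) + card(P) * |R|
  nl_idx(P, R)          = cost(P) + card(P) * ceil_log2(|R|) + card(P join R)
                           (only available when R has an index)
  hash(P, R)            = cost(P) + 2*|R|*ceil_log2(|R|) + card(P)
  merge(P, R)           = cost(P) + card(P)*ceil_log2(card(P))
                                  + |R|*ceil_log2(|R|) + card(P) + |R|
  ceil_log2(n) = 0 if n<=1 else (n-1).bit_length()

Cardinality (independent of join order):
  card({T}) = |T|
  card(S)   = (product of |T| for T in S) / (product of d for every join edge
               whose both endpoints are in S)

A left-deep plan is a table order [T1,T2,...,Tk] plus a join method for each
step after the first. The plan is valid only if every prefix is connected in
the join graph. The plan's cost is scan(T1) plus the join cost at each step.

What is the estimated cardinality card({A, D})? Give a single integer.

Tables in S: A(200), D(100)
Edges inside S: D-A(d=2)
numerator = 200 * 100 = 20000
denominator = 2 = 2
card(S) = 20000 / 2 = 10000

10000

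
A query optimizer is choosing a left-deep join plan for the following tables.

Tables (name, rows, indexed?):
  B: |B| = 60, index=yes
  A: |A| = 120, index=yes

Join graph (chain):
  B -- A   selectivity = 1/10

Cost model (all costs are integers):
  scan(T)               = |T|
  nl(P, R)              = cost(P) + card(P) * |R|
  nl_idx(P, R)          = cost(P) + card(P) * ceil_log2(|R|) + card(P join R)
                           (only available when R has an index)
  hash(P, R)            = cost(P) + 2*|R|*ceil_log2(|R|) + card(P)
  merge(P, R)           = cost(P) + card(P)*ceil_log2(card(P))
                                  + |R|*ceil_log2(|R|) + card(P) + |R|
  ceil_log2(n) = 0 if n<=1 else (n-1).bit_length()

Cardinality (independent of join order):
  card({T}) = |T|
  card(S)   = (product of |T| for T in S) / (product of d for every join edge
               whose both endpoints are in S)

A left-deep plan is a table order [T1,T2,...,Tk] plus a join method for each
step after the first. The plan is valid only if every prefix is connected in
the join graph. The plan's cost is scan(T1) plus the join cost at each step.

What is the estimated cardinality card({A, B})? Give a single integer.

Tables in S: A(120), B(60)
Edges inside S: B-A(d=10)
numerator = 120 * 60 = 7200
denominator = 10 = 10
card(S) = 7200 / 10 = 720

720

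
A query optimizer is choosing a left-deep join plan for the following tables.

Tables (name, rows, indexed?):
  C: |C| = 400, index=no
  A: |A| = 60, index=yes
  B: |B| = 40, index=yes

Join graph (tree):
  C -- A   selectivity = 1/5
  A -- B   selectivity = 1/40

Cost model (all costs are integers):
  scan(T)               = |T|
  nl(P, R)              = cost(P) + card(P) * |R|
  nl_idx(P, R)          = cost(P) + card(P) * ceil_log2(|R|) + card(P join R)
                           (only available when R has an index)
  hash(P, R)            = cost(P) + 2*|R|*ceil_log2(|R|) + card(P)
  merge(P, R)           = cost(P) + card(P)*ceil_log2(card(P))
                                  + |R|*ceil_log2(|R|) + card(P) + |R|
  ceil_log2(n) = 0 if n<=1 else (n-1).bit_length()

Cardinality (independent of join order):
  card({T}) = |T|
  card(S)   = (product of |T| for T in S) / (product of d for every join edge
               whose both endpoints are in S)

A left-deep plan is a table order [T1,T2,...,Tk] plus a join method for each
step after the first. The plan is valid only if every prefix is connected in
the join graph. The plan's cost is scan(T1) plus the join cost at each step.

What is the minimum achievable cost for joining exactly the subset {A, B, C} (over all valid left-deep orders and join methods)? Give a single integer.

Selinger DP over subsets of {A,B,C}:
  {C}: scan cost=400, card=400
  {A}: scan cost=60, card=60
  {B}: scan cost=40, card=40
  {AC}: card=4800; try (A,hash)→1520, (C,merge)→4480, (A,merge)→4820, (C,hash)→7320, (A,nl_idx)→7600, (C,nl)→24060 …(+1); best=1520 via (A,hash)
  {AB}: card=60; try (A,nl_idx)→340, (B,nl_idx)→480, (B,hash)→600, (A,merge)→740, (B,merge)→760, (A,hash)→800 …(+2); best=340 via (A,nl_idx)
  {ABC}: card=4800; try (C,merge)→4760, (B,hash)→6800, (C,hash)→7600, (C,nl)→24340, (B,nl_idx)→35120, (B,merge)→69000 …(+1); best=4760 via (C,merge)

4760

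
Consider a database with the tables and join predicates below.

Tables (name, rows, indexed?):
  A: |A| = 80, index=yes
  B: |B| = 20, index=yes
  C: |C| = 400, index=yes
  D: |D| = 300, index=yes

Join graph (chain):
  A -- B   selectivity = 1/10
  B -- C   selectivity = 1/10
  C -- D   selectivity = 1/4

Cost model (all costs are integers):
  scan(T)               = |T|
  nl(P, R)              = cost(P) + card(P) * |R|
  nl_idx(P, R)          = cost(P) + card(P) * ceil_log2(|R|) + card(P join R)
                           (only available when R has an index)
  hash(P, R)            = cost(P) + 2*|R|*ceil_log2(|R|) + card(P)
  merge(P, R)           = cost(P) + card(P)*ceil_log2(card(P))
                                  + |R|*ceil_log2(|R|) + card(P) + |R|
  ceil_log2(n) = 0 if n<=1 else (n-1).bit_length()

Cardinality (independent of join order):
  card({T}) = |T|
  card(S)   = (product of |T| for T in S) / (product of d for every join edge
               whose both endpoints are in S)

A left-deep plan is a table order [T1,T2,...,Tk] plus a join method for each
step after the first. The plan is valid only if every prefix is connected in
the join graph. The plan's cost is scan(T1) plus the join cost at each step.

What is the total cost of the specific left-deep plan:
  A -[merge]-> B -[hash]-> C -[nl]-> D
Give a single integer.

step 1: scan A: cost=80, card=80
step 2: join B via merge
    card(P join B) = 80*20/(10) = 160
    cost = 80 + 80*7 + 20*5 + 80 + 20 = 840
step 3: join C via hash
    card(P join C) = 160*400/(10) = 6400
    cost = 840 + 2*400*9 + 160 = 8200
step 4: join D via nl
    card(P join D) = 6400*300/(4) = 480000
    cost = 8200 + 6400*300 = 1928200

1928200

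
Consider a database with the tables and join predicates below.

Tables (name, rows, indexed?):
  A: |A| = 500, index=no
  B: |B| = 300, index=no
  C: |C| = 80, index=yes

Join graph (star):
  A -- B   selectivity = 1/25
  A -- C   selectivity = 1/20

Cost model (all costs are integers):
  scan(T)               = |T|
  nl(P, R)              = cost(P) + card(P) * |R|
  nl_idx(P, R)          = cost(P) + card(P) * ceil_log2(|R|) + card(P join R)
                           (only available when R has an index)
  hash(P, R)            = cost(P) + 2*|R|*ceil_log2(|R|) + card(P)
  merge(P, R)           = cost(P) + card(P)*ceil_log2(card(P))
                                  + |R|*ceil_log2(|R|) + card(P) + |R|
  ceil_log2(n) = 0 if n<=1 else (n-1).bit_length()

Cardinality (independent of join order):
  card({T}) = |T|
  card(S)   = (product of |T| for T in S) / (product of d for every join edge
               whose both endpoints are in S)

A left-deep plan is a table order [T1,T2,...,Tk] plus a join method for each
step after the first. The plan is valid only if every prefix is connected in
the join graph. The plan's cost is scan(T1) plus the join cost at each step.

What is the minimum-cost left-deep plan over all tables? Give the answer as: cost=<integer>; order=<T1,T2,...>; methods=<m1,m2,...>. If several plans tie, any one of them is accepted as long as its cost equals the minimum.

cost=9520; order=A,C,B; methods=hash,hash

Selinger DP (subsets sized 1..n):
  {A}: scan cost=500, card=500
  {B}: scan cost=300, card=300
  {C}: scan cost=80, card=80
  {AB}: card=6000; try (B,hash)→6400, (A,merge)→8300, (B,merge)→8500, (A,hash)→9600, (A,nl)→150300, (B,nl)→150500; best=6400 via (B,hash)
  {AC}: card=2000; try (C,hash)→2120, (A,merge)→5720, (C,nl_idx)→6000, (C,merge)→6140, (A,hash)→9160, (A,nl)→40080 …(+1); best=2120 via (C,hash)
  {ABC}: card=24000; try (B,hash)→9520, (C,hash)→13520, (B,merge)→29120, (C,nl_idx)→72400, (C,merge)→91040, (C,nl)→486400 …(+1); best=9520 via (B,hash)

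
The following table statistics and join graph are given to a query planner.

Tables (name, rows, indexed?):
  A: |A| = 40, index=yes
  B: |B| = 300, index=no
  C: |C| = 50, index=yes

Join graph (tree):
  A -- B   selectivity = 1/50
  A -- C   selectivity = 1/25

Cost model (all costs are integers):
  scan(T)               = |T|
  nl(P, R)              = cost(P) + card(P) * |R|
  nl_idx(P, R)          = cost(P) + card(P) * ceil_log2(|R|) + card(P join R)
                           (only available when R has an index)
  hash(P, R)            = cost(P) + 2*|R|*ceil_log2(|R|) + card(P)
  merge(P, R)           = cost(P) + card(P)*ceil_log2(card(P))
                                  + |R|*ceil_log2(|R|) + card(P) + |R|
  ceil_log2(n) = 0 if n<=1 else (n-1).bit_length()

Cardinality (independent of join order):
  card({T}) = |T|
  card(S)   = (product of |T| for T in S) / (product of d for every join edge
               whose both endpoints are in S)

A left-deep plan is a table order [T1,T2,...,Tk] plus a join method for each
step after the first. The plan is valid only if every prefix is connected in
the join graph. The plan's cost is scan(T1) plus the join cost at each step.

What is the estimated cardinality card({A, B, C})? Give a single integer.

480

Tables in S: A(40), B(300), C(50)
Edges inside S: A-B(d=50), A-C(d=25)
numerator = 40 * 300 * 50 = 600000
denominator = 50 * 25 = 1250
card(S) = 600000 / 1250 = 480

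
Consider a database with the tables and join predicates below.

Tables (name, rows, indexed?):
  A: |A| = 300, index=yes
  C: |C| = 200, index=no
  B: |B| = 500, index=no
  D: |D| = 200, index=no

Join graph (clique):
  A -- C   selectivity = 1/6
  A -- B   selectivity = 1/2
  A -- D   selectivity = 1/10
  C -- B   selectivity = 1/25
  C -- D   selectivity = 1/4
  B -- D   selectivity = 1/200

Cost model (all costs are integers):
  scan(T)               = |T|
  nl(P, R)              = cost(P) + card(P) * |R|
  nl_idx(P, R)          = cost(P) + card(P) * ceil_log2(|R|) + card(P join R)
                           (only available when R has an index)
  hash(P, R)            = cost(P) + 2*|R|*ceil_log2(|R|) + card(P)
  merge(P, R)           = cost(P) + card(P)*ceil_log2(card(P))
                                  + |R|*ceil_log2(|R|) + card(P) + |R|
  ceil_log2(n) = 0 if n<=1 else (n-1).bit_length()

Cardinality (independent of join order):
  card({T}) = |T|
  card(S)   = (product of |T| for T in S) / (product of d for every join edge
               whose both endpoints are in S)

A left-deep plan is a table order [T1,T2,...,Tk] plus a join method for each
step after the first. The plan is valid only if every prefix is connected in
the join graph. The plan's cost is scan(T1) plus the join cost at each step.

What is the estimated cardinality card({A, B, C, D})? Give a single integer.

Tables in S: A(300), B(500), C(200), D(200)
Edges inside S: A-C(d=6), A-B(d=2), A-D(d=10), C-B(d=25), C-D(d=4), B-D(d=200)
numerator = 300 * 500 * 200 * 200 = 6000000000
denominator = 6 * 2 * 10 * 25 * 4 * 200 = 2400000
card(S) = 6000000000 / 2400000 = 2500

2500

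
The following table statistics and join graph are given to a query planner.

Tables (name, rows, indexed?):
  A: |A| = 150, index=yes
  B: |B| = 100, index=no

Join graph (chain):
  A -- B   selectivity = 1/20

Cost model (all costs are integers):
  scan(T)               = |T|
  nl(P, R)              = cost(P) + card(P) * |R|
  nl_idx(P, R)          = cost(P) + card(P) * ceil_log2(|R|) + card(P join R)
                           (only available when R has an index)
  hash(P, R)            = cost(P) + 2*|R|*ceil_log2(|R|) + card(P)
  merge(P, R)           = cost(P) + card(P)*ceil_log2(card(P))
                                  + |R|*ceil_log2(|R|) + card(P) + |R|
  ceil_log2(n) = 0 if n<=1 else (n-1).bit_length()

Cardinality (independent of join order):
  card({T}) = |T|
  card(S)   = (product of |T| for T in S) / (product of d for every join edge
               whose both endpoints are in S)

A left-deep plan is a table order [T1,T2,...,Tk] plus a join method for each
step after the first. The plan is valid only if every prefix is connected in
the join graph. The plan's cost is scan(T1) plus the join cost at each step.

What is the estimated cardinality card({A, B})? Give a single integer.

Tables in S: A(150), B(100)
Edges inside S: A-B(d=20)
numerator = 150 * 100 = 15000
denominator = 20 = 20
card(S) = 15000 / 20 = 750

750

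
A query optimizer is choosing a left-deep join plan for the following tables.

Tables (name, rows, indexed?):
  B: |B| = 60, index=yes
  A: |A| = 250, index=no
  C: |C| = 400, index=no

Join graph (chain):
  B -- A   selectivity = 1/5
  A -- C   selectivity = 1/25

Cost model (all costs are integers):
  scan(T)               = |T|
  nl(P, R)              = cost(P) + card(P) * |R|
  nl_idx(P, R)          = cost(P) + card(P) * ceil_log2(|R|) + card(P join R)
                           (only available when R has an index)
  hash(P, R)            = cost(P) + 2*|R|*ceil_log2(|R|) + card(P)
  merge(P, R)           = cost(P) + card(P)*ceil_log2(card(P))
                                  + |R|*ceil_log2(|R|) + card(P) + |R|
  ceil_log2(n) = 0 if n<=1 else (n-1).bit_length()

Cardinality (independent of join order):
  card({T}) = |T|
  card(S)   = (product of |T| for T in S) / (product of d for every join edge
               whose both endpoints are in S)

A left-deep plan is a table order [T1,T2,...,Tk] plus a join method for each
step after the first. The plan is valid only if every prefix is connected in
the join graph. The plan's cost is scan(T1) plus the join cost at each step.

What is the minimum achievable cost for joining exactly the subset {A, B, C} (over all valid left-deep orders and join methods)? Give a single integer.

9520

Selinger DP over subsets of {A,B,C}:
  {B}: scan cost=60, card=60
  {A}: scan cost=250, card=250
  {C}: scan cost=400, card=400
  {AB}: card=3000; try (B,hash)→1220, (A,merge)→2730, (B,merge)→2920, (A,hash)→4120, (B,nl_idx)→4750, (A,nl)→15060 …(+1); best=1220 via (B,hash)
  {AC}: card=4000; try (A,hash)→4800, (C,merge)→6500, (A,merge)→6650, (C,hash)→7700, (C,nl)→100250, (A,nl)→100400; best=4800 via (A,hash)
  {ABC}: card=48000; try (B,hash)→9520, (C,hash)→11420, (C,merge)→44220, (B,merge)→57220, (B,nl_idx)→76800, (B,nl)→244800 …(+1); best=9520 via (B,hash)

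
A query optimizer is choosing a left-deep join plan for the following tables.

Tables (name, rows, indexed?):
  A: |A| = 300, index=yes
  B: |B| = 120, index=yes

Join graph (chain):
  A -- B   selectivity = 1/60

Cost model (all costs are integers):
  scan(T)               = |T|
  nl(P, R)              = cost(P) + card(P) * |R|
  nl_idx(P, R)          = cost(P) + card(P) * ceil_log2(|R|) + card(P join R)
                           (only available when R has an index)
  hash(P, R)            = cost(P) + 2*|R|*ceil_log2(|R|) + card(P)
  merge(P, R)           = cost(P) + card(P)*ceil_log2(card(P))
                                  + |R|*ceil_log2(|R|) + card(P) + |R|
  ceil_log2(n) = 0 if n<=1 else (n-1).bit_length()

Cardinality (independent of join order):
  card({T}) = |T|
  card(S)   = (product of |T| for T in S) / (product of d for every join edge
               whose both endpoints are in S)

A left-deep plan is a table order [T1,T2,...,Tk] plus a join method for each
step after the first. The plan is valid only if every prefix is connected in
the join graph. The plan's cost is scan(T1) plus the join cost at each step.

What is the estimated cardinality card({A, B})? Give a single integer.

Tables in S: A(300), B(120)
Edges inside S: A-B(d=60)
numerator = 300 * 120 = 36000
denominator = 60 = 60
card(S) = 36000 / 60 = 600

600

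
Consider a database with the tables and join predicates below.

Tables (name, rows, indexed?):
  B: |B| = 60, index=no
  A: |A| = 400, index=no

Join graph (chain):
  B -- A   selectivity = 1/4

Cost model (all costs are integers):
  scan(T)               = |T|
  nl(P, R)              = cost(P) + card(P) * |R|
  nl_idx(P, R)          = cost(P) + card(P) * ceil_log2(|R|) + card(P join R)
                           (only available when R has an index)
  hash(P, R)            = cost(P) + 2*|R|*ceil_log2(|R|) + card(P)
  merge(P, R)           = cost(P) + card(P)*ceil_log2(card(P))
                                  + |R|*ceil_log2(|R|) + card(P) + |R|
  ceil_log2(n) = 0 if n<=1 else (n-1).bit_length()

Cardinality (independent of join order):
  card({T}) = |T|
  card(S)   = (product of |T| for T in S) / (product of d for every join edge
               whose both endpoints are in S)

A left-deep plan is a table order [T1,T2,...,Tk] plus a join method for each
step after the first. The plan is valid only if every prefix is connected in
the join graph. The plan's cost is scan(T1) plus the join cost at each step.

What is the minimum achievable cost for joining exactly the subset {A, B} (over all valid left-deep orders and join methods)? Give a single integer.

1520

Selinger DP over subsets of {A,B}:
  {B}: scan cost=60, card=60
  {A}: scan cost=400, card=400
  {AB}: card=6000; try (B,hash)→1520, (A,merge)→4480, (B,merge)→4820, (A,hash)→7320, (A,nl)→24060, (B,nl)→24400; best=1520 via (B,hash)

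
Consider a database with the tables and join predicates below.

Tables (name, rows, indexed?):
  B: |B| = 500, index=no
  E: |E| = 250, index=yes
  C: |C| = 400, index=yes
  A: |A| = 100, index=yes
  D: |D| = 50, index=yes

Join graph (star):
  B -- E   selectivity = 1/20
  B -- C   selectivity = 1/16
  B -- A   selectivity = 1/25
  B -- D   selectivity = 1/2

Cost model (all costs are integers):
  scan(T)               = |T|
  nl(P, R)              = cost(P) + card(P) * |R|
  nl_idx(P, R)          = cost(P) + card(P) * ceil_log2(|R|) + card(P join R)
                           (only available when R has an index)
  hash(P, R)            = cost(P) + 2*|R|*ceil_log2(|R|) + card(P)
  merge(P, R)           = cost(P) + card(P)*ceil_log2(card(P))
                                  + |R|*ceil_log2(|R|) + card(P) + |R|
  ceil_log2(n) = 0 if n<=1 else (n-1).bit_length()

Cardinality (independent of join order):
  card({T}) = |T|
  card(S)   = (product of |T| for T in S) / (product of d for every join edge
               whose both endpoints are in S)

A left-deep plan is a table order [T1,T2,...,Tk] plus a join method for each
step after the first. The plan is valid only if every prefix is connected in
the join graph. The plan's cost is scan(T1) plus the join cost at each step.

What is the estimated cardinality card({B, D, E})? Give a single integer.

156250

Tables in S: B(500), D(50), E(250)
Edges inside S: B-E(d=20), B-D(d=2)
numerator = 500 * 50 * 250 = 6250000
denominator = 20 * 2 = 40
card(S) = 6250000 / 40 = 156250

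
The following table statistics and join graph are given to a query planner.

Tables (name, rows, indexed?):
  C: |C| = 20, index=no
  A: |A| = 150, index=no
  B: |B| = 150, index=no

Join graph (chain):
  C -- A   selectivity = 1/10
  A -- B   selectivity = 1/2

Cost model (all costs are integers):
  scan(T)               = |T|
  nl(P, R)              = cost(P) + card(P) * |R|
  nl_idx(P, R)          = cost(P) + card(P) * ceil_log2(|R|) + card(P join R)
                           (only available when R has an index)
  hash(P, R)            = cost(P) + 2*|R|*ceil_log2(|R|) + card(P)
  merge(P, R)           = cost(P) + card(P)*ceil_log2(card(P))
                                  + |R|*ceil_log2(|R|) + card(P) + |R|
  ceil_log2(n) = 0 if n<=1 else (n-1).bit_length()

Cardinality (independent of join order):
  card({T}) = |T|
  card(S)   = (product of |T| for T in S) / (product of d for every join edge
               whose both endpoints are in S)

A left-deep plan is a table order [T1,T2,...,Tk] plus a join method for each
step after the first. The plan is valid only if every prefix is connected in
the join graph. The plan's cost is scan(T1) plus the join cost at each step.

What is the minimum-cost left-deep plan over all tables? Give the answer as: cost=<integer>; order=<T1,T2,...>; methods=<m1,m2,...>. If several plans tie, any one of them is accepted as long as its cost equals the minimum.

Selinger DP (subsets sized 1..n):
  {C}: scan cost=20, card=20
  {A}: scan cost=150, card=150
  {B}: scan cost=150, card=150
  {AC}: card=300; try (C,hash)→500, (A,merge)→1490, (C,merge)→1620, (A,hash)→2440, (A,nl)→3020, (C,nl)→3150; best=500 via (C,hash)
  {AB}: card=11250; try (B,hash)→2700, (A,hash)→2700, (B,merge)→2850, (A,merge)→2850, (B,nl)→22650, (A,nl)→22650; best=2700 via (B,hash)
  {ABC}: card=22500; try (B,hash)→3200, (B,merge)→4850, (C,hash)→14150, (B,nl)→45500, (C,merge)→171570, (C,nl)→227700; best=3200 via (B,hash)

cost=3200; order=A,C,B; methods=hash,hash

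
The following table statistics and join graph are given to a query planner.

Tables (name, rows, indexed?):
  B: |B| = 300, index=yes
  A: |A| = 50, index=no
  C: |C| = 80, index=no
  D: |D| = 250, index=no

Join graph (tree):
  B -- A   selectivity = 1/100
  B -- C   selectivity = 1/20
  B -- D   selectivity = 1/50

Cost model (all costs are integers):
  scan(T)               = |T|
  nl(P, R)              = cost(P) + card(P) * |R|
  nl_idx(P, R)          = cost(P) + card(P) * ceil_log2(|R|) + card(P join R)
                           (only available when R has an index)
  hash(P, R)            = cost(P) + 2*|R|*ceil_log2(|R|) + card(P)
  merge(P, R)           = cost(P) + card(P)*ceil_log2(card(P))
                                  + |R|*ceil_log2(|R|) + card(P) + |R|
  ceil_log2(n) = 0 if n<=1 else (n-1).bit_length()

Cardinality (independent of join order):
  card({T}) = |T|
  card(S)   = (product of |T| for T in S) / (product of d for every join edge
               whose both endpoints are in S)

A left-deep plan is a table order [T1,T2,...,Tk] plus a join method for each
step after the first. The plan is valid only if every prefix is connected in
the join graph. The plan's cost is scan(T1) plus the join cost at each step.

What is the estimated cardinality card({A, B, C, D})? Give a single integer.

Tables in S: A(50), B(300), C(80), D(250)
Edges inside S: B-A(d=100), B-C(d=20), B-D(d=50)
numerator = 50 * 300 * 80 * 250 = 300000000
denominator = 100 * 20 * 50 = 100000
card(S) = 300000000 / 100000 = 3000

3000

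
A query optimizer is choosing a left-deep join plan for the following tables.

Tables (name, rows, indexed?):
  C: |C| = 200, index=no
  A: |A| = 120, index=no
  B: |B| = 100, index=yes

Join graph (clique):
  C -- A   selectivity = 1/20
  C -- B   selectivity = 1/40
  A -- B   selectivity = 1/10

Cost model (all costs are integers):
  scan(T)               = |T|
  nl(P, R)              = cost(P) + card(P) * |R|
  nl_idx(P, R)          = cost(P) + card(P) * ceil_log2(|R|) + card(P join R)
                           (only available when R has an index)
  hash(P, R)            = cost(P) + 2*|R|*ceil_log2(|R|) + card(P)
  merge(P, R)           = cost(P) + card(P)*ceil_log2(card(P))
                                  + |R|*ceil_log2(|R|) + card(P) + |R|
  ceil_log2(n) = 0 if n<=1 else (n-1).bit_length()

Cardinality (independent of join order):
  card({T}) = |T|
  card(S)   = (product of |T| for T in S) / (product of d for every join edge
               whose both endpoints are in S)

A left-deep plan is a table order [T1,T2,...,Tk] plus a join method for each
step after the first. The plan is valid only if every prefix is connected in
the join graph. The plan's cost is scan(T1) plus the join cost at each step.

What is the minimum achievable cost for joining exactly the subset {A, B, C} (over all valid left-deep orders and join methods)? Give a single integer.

3980

Selinger DP over subsets of {A,B,C}:
  {C}: scan cost=200, card=200
  {A}: scan cost=120, card=120
  {B}: scan cost=100, card=100
  {AC}: card=1200; try (A,hash)→2080, (C,merge)→2880, (A,merge)→2960, (C,hash)→3440, (C,nl)→24120, (A,nl)→24200; best=2080 via (A,hash)
  {BC}: card=500; try (B,hash)→1800, (B,nl_idx)→2100, (C,merge)→2700, (B,merge)→2800, (C,hash)→3400, (C,nl)→20100 …(+1); best=1800 via (B,hash)
  {AB}: card=1200; try (B,hash)→1640, (A,merge)→1860, (B,merge)→1880, (A,hash)→1880, (B,nl_idx)→2160, (A,nl)→12100 …(+1); best=1640 via (B,hash)
  {ABC}: card=300; try (A,hash)→3980, (B,hash)→4680, (C,hash)→6040, (A,merge)→7760, (B,nl_idx)→10780, (B,merge)→17280 …(+4); best=3980 via (A,hash)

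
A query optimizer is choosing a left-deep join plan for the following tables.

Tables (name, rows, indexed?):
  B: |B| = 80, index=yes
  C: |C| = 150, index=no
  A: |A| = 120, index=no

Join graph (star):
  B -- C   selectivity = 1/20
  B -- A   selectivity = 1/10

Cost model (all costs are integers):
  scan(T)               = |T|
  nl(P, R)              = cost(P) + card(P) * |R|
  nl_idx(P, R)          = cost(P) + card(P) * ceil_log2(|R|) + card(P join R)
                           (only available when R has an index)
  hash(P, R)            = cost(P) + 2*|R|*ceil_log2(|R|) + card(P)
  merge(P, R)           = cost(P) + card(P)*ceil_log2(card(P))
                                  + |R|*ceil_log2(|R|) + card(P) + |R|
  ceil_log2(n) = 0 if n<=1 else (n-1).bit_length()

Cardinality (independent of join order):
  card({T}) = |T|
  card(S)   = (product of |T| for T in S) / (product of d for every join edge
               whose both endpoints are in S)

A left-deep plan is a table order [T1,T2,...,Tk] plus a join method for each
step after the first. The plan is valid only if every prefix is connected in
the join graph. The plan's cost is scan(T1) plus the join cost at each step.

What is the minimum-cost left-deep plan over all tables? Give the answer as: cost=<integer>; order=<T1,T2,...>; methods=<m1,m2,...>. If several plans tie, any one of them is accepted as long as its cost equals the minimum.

Selinger DP (subsets sized 1..n):
  {B}: scan cost=80, card=80
  {C}: scan cost=150, card=150
  {A}: scan cost=120, card=120
  {BC}: card=600; try (B,hash)→1420, (B,nl_idx)→1800, (C,merge)→2070, (B,merge)→2140, (C,hash)→2560, (C,nl)→12080 …(+1); best=1420 via (B,hash)
  {AB}: card=960; try (B,hash)→1360, (A,merge)→1680, (B,merge)→1720, (A,hash)→1840, (B,nl_idx)→1920, (A,nl)→9680 …(+1); best=1360 via (B,hash)
  {ABC}: card=7200; try (A,hash)→3700, (C,hash)→4720, (A,merge)→8980, (C,merge)→13270, (A,nl)→73420, (C,nl)→145360; best=3700 via (A,hash)

cost=3700; order=C,B,A; methods=hash,hash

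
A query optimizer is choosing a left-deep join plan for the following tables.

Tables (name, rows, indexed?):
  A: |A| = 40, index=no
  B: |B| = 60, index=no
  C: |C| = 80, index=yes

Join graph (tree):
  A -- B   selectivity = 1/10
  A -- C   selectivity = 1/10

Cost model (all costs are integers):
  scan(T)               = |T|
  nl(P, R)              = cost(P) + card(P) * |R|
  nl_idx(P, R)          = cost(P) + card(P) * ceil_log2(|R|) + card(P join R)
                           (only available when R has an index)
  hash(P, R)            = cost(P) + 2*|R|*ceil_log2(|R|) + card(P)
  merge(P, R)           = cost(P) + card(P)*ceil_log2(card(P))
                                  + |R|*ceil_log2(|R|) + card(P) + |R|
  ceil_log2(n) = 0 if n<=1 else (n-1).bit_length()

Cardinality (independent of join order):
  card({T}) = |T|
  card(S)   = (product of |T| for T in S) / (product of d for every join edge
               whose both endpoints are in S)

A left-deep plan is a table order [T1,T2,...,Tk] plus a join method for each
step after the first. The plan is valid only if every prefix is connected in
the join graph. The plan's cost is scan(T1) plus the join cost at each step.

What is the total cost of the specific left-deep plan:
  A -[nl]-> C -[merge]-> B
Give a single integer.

6860

step 1: scan A: cost=40, card=40
step 2: join C via nl
    card(P join C) = 40*80/(10) = 320
    cost = 40 + 40*80 = 3240
step 3: join B via merge
    card(P join B) = 320*60/(10) = 1920
    cost = 3240 + 320*9 + 60*6 + 320 + 60 = 6860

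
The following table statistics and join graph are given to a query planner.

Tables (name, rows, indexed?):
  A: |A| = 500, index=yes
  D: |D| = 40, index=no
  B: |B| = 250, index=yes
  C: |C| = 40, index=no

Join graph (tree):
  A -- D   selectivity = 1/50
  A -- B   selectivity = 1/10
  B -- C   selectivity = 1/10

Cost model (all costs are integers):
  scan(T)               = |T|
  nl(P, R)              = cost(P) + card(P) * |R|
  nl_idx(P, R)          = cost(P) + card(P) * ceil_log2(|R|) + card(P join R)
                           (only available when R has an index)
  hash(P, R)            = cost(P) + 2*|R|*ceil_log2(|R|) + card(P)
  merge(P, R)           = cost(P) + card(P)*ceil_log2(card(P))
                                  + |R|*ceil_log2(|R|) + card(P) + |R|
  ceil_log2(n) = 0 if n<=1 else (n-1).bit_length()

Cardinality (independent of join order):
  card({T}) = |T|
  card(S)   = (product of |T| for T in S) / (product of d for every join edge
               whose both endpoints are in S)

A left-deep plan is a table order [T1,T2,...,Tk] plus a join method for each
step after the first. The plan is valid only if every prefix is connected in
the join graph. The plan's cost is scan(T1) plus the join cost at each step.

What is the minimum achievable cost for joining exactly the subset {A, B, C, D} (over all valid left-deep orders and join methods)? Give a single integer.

15680

Selinger DP over subsets of {A,B,C,D}:
  {A}: scan cost=500, card=500
  {D}: scan cost=40, card=40
  {B}: scan cost=250, card=250
  {C}: scan cost=40, card=40
  {AD}: card=400; try (A,nl_idx)→800, (D,hash)→1480, (A,merge)→5320, (D,merge)→5780, (A,hash)→9080, (A,nl)→20040 …(+1); best=800 via (A,nl_idx)
  {AB}: card=12500; try (B,hash)→5000, (A,merge)→7500, (B,merge)→7750, (A,hash)→9500, (A,nl_idx)→15000, (B,nl_idx)→17000 …(+2); best=5000 via (B,hash)
  {BC}: card=1000; try (C,hash)→980, (B,nl_idx)→1360, (B,merge)→2570, (C,merge)→2780, (B,hash)→4080, (B,nl)→10040 …(+1); best=980 via (C,hash)
  {ABD}: card=10000; try (B,hash)→5200, (B,merge)→7050, (B,nl_idx)→14000, (D,hash)→17980, (B,nl)→100800, (D,merge)→192780 …(+1); best=5200 via (B,hash)
  {ABC}: card=50000; try (A,hash)→10980, (A,merge)→16980, (C,hash)→17980, (A,nl_idx)→59980, (C,merge)→192780, (A,nl)→500980 …(+1); best=10980 via (A,hash)
  {ABCD}: card=40000; try (C,hash)→15680, (D,hash)→61460, (C,merge)→155480, (C,nl)→405200, (D,merge)→861260, (D,nl)→2010980; best=15680 via (C,hash)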